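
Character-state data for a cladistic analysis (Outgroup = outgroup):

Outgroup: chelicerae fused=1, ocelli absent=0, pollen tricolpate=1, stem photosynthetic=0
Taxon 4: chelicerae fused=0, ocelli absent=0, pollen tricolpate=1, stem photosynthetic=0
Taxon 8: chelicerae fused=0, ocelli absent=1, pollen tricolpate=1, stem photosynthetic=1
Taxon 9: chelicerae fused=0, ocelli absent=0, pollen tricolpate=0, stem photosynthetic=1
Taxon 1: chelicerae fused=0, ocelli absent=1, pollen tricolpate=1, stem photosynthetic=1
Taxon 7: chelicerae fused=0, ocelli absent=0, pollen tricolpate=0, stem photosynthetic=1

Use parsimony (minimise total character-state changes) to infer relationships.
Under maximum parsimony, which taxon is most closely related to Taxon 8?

Taxon 1

Character polarity is set by the outgroup: the derived state is whichever differs from the outgroup's state, so for chelicerae fused, pollen tricolpate the derived state is '0', and for the remaining characters it is '1'.
All ingroup taxa share the derived state '0' for chelicerae fused; it defines the ingroup but does not resolve relationships within it.
Only Taxon 1 and Taxon 8 show the derived state '1' for ocelli absent, supporting them as a clade.
pollen tricolpate: derived state '0' in Taxon 7 and Taxon 9 only — synapomorphy for {Taxon 7, Taxon 9}.
Only Taxon 1, Taxon 7, Taxon 8, and Taxon 9 show the derived state '1' for stem photosynthetic, supporting them as a clade.
Most parsimonious ingroup topology: (Taxon 4,((Taxon 8,Taxon 1),(Taxon 9,Taxon 7))).
Taxon 8 and Taxon 1 form a cherry on this tree, so they are sister taxa.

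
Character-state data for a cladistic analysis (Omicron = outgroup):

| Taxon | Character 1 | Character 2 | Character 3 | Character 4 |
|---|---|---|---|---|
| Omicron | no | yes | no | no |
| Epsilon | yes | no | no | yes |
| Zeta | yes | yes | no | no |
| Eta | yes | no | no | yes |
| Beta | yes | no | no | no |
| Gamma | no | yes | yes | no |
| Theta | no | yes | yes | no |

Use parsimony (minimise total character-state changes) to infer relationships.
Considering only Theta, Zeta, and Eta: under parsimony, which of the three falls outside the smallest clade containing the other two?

Character polarity is set by the outgroup: the derived state is whichever differs from the outgroup's state, so for Character 2 the derived state is 'no', and for the remaining characters it is 'yes'.
Character 1 (derived state 'yes') is shared by Beta, Epsilon, Eta, and Zeta — a synapomorphy uniting that clade.
Character 2 (derived state 'no') is shared by Beta, Epsilon, and Eta — a synapomorphy uniting that clade.
Only Gamma and Theta show the derived state 'yes' for Character 3, supporting them as a clade.
Character 4: derived state 'yes' in Epsilon and Eta only — synapomorphy for {Epsilon, Eta}.
Most parsimonious ingroup topology: ((((Epsilon,Eta),Beta),Zeta),(Gamma,Theta)).
Eta and Zeta share a more recent common ancestor with each other than either does with Theta, so Theta is the least closely related of the three.

Theta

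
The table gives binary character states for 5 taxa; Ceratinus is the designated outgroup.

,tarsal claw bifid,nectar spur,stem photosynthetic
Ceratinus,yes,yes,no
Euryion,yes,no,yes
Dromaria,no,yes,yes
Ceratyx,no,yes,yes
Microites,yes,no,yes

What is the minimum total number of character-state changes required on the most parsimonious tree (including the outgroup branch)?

3

Character polarity is set by the outgroup: the derived state is whichever differs from the outgroup's state, so for tarsal claw bifid, nectar spur the derived state is 'no', and for the remaining characters it is 'yes'.
tarsal claw bifid (derived state 'no') is shared by Ceratyx and Dromaria — a synapomorphy uniting that clade.
nectar spur: derived state 'no' in Euryion and Microites only — synapomorphy for {Euryion, Microites}.
stem photosynthetic (derived state 'yes') is shared by all ingroup taxa — unites the whole ingroup.
Most parsimonious ingroup topology: ((Euryion,Microites),(Dromaria,Ceratyx)).
Changes per character on this tree: tarsal claw bifid: 1; nectar spur: 1; stem photosynthetic: 1.
Total = 3.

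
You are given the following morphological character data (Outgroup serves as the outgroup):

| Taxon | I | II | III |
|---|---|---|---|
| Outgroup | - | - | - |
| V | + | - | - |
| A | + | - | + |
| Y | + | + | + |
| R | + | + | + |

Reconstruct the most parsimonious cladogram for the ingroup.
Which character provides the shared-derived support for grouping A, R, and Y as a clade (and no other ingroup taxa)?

III

The outgroup has state '-' for every character, so '+' is the derived state throughout.
All ingroup taxa share the derived state '+' for I; it defines the ingroup but does not resolve relationships within it.
Only R and Y show the derived state '+' for II, supporting them as a clade.
III: derived state '+' in A, R, and Y only — synapomorphy for {A, R, Y}.
Most parsimonious ingroup topology: (V,(A,(Y,R))).
The clade {A, R, Y} is supported by III: its derived state '+' occurs in exactly those taxa and in no other taxon (including the outgroup).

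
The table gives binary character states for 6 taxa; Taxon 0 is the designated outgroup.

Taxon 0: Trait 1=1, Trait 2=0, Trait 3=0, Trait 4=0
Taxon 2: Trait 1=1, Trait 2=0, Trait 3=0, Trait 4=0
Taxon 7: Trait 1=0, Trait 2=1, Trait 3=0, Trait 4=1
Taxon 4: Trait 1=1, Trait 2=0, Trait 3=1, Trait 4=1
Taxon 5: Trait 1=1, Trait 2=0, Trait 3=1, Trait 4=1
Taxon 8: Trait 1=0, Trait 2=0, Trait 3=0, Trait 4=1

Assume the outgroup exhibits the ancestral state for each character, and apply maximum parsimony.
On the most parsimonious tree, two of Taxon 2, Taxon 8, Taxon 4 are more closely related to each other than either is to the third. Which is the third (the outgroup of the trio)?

Character polarity is set by the outgroup: the derived state is whichever differs from the outgroup's state, so for Trait 1 the derived state is '0', and for the remaining characters it is '1'.
Trait 1: derived state '0' in Taxon 7 and Taxon 8 only — synapomorphy for {Taxon 7, Taxon 8}.
Trait 2: derived state '1' in Taxon 7 only — an autapomorphy, so it tells us nothing about relationships among taxa.
Trait 3 (derived state '1') is shared by Taxon 4 and Taxon 5 — a synapomorphy uniting that clade.
Only Taxon 4, Taxon 5, Taxon 7, and Taxon 8 show the derived state '1' for Trait 4, supporting them as a clade.
Most parsimonious ingroup topology: (Taxon 2,((Taxon 7,Taxon 8),(Taxon 4,Taxon 5))).
Taxon 8 and Taxon 4 share a more recent common ancestor with each other than either does with Taxon 2, so Taxon 2 is the least closely related of the three.

Taxon 2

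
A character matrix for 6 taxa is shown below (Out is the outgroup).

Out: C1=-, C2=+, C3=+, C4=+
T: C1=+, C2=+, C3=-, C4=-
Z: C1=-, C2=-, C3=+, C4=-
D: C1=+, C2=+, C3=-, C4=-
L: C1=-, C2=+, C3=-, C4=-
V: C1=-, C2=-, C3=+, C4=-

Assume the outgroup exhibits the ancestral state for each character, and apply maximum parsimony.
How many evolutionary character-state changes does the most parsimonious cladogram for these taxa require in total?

4

Character polarity is set by the outgroup: the derived state is whichever differs from the outgroup's state, so for C2, C3, C4 the derived state is '-', and for the remaining characters it is '+'.
C1: derived state '+' in D and T only — synapomorphy for {D, T}.
Only V and Z show the derived state '-' for C2, supporting them as a clade.
C3: derived state '-' in D, L, and T only — synapomorphy for {D, L, T}.
C4 (derived state '-') is shared by all ingroup taxa — unites the whole ingroup.
Most parsimonious ingroup topology: (((T,D),L),(Z,V)).
Changes per character on this tree: C1: 1; C2: 1; C3: 1; C4: 1.
Total = 4.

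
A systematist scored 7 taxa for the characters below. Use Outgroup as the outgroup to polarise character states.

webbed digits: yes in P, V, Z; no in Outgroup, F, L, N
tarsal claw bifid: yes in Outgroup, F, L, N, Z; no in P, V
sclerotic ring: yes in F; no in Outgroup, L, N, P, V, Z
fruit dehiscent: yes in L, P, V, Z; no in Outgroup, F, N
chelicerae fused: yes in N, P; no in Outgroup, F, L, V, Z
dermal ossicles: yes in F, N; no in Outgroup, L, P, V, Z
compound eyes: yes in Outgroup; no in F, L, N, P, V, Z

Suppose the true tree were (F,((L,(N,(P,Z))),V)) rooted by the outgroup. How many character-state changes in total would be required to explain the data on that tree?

12

Map each character onto (F,((L,(N,(P,Z))),V)) (rooted by Outgroup) and count the minimum state changes it requires (Fitch parsimony):
webbed digits: 2; tarsal claw bifid: 2; sclerotic ring: 1; fruit dehiscent: 2; chelicerae fused: 2; dermal ossicles: 2; compound eyes: 1.
Total tree length = 12.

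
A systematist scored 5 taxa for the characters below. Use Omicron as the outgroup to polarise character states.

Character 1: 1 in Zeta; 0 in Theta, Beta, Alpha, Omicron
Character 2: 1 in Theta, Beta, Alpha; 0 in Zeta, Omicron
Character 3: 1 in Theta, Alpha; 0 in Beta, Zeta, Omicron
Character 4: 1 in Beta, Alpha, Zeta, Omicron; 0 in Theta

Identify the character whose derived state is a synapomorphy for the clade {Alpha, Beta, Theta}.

Character 2

Character polarity is set by the outgroup: the derived state is whichever differs from the outgroup's state, so for Character 4 the derived state is '0', and for the remaining characters it is '1'.
Character 1 (derived state '1') is unique to Zeta (autapomorphy; uninformative for grouping).
Character 2: derived state '1' in Alpha, Beta, and Theta only — synapomorphy for {Alpha, Beta, Theta}.
Character 3 (derived state '1') is shared by Alpha and Theta — a synapomorphy uniting that clade.
Character 4: derived state '0' in Theta only — an autapomorphy, so it tells us nothing about relationships among taxa.
Most parsimonious ingroup topology: (Zeta,((Alpha,Theta),Beta)).
The clade {Alpha, Beta, Theta} is supported by Character 2: its derived state '1' occurs in exactly those taxa and in no other taxon (including the outgroup).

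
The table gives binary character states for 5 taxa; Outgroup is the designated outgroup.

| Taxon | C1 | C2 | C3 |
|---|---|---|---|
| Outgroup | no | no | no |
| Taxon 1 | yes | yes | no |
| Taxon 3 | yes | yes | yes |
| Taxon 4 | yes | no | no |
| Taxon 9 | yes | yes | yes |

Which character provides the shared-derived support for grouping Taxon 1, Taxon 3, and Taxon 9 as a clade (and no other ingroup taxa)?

The outgroup has state 'no' for every character, so 'yes' is the derived state throughout.
C1 (derived state 'yes') is shared by all ingroup taxa — unites the whole ingroup.
C2: derived state 'yes' in Taxon 1, Taxon 3, and Taxon 9 only — synapomorphy for {Taxon 1, Taxon 3, Taxon 9}.
C3: derived state 'yes' in Taxon 3 and Taxon 9 only — synapomorphy for {Taxon 3, Taxon 9}.
Most parsimonious ingroup topology: ((Taxon 1,(Taxon 3,Taxon 9)),Taxon 4).
The clade {Taxon 1, Taxon 3, Taxon 9} is supported by C2: its derived state 'yes' occurs in exactly those taxa and in no other taxon (including the outgroup).

C2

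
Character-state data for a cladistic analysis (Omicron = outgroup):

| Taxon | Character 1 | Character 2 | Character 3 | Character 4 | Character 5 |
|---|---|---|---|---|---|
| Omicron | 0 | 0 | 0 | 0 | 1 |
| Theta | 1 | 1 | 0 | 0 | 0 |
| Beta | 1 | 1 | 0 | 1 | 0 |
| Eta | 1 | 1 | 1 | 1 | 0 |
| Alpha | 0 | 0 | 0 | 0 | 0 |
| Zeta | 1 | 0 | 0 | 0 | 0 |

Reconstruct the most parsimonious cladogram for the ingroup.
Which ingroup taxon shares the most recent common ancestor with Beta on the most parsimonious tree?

Eta

Character polarity is set by the outgroup: the derived state is whichever differs from the outgroup's state, so for Character 5 the derived state is '0', and for the remaining characters it is '1'.
Only Beta, Eta, Theta, and Zeta show the derived state '1' for Character 1, supporting them as a clade.
Character 2: derived state '1' in Beta, Eta, and Theta only — synapomorphy for {Beta, Eta, Theta}.
Character 3 (derived state '1') is unique to Eta (autapomorphy; uninformative for grouping).
Character 4: derived state '1' in Beta and Eta only — synapomorphy for {Beta, Eta}.
All ingroup taxa share the derived state '0' for Character 5; it defines the ingroup but does not resolve relationships within it.
Most parsimonious ingroup topology: (((Theta,(Beta,Eta)),Zeta),Alpha).
Beta and Eta form a cherry on this tree, so they are sister taxa.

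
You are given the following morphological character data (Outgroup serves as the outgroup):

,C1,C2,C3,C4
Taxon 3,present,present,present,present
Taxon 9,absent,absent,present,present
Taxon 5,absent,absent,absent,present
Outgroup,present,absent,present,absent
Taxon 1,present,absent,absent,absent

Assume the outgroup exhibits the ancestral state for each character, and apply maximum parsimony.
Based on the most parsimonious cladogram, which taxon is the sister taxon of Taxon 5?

Taxon 9

Character polarity is set by the outgroup: the derived state is whichever differs from the outgroup's state, so for C1, C3 the derived state is 'absent', and for the remaining characters it is 'present'.
Only Taxon 5 and Taxon 9 show the derived state 'absent' for C1, supporting them as a clade.
C2 (derived state 'present') is unique to Taxon 3 (autapomorphy; uninformative for grouping).
C3 groups Taxon 1 and Taxon 5, which is incompatible with the clades supported by the remaining characters; treating it as convergent (homoplasy) costs fewer steps than any alternative tree.
C4 (derived state 'present') is shared by Taxon 3, Taxon 5, and Taxon 9 — a synapomorphy uniting that clade.
Most parsimonious ingroup topology: (((Taxon 9,Taxon 5),Taxon 3),Taxon 1).
Taxon 5 and Taxon 9 form a cherry on this tree, so they are sister taxa.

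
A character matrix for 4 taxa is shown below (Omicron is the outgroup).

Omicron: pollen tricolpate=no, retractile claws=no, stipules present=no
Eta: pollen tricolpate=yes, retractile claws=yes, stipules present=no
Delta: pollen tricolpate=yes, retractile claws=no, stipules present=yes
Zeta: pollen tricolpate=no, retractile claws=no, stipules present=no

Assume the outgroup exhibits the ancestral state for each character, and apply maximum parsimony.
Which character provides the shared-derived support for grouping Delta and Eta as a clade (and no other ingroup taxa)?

The outgroup has state 'no' for every character, so 'yes' is the derived state throughout.
Only Delta and Eta show the derived state 'yes' for pollen tricolpate, supporting them as a clade.
retractile claws (derived state 'yes') is unique to Eta (autapomorphy; uninformative for grouping).
stipules present: derived state 'yes' in Delta only — an autapomorphy, so it tells us nothing about relationships among taxa.
Most parsimonious ingroup topology: ((Eta,Delta),Zeta).
The clade {Delta, Eta} is supported by pollen tricolpate: its derived state 'yes' occurs in exactly those taxa and in no other taxon (including the outgroup).

pollen tricolpate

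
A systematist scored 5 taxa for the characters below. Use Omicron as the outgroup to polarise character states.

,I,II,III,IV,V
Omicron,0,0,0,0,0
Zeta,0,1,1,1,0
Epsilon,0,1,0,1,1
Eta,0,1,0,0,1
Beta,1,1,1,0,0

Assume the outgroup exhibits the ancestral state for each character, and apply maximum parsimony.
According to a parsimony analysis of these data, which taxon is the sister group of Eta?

Epsilon

The outgroup has state '0' for every character, so '1' is the derived state throughout.
I: derived state '1' in Beta only — an autapomorphy, so it tells us nothing about relationships among taxa.
All ingroup taxa share the derived state '1' for II; it defines the ingroup but does not resolve relationships within it.
III (derived state '1') is shared by Beta and Zeta — a synapomorphy uniting that clade.
IV (state '1') occurs in Epsilon and Zeta but conflicts with the nesting implied by the other characters — most parsimoniously interpreted as homoplasy.
V: derived state '1' in Epsilon and Eta only — synapomorphy for {Epsilon, Eta}.
Most parsimonious ingroup topology: ((Zeta,Beta),(Epsilon,Eta)).
Eta and Epsilon form a cherry on this tree, so they are sister taxa.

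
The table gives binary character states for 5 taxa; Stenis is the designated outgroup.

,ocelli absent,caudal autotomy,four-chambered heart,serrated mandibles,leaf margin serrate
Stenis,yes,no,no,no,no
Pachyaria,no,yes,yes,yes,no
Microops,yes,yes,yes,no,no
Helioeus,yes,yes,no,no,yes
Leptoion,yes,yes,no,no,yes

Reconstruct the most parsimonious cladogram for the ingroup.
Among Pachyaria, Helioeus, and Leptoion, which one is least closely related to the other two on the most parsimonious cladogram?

Pachyaria

Character polarity is set by the outgroup: the derived state is whichever differs from the outgroup's state, so for ocelli absent the derived state is 'no', and for the remaining characters it is 'yes'.
ocelli absent (derived state 'no') is unique to Pachyaria (autapomorphy; uninformative for grouping).
All ingroup taxa share the derived state 'yes' for caudal autotomy; it defines the ingroup but does not resolve relationships within it.
four-chambered heart: derived state 'yes' in Microops and Pachyaria only — synapomorphy for {Microops, Pachyaria}.
serrated mandibles (derived state 'yes') is unique to Pachyaria (autapomorphy; uninformative for grouping).
Only Helioeus and Leptoion show the derived state 'yes' for leaf margin serrate, supporting them as a clade.
Most parsimonious ingroup topology: ((Pachyaria,Microops),(Helioeus,Leptoion)).
Helioeus and Leptoion share a more recent common ancestor with each other than either does with Pachyaria, so Pachyaria is the least closely related of the three.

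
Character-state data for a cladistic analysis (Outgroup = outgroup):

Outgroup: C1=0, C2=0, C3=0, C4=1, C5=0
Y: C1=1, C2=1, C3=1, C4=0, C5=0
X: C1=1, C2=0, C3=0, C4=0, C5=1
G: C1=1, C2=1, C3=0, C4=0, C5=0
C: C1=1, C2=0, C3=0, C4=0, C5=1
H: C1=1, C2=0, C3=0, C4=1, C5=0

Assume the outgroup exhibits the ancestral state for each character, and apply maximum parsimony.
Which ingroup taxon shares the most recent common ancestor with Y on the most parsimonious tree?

G

Character polarity is set by the outgroup: the derived state is whichever differs from the outgroup's state, so for C4 the derived state is '0', and for the remaining characters it is '1'.
All ingroup taxa share the derived state '1' for C1; it defines the ingroup but does not resolve relationships within it.
Only G and Y show the derived state '1' for C2, supporting them as a clade.
C3 (derived state '1') is unique to Y (autapomorphy; uninformative for grouping).
C4: derived state '0' in C, G, X, and Y only — synapomorphy for {C, G, X, Y}.
C5 (derived state '1') is shared by C and X — a synapomorphy uniting that clade.
Most parsimonious ingroup topology: (((Y,G),(X,C)),H).
Y and G form a cherry on this tree, so they are sister taxa.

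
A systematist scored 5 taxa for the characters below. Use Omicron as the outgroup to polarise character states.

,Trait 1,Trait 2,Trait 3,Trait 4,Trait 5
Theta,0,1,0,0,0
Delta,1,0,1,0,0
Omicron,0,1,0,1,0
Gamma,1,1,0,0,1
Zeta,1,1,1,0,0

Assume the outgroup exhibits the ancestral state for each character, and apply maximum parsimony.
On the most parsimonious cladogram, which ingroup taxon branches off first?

Theta

Character polarity is set by the outgroup: the derived state is whichever differs from the outgroup's state, so for Trait 2, Trait 4 the derived state is '0', and for the remaining characters it is '1'.
Trait 1 (derived state '1') is shared by Delta, Gamma, and Zeta — a synapomorphy uniting that clade.
Trait 2: derived state '0' in Delta only — an autapomorphy, so it tells us nothing about relationships among taxa.
Trait 3 (derived state '1') is shared by Delta and Zeta — a synapomorphy uniting that clade.
Trait 4 (derived state '0') is shared by all ingroup taxa — unites the whole ingroup.
Trait 5: derived state '1' in Gamma only — an autapomorphy, so it tells us nothing about relationships among taxa.
Most parsimonious ingroup topology: (((Delta,Zeta),Gamma),Theta).
Theta is sister to the clade containing all other ingroup taxa, so it is the earliest-diverging (most basal) ingroup lineage.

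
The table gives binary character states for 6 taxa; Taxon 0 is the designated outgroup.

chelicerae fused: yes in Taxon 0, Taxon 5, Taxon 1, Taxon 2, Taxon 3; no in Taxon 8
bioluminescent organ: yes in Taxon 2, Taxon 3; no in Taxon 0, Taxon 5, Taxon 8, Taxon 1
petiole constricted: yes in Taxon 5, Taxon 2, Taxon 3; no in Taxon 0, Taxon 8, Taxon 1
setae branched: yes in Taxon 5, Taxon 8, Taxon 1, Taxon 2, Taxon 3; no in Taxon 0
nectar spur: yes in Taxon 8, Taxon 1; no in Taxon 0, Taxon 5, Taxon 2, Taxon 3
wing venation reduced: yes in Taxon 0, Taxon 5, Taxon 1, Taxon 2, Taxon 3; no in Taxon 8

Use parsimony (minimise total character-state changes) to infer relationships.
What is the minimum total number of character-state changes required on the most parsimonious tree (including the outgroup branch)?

6

Character polarity is set by the outgroup: the derived state is whichever differs from the outgroup's state, so for chelicerae fused, wing venation reduced the derived state is 'no', and for the remaining characters it is 'yes'.
chelicerae fused: derived state 'no' in Taxon 8 only — an autapomorphy, so it tells us nothing about relationships among taxa.
bioluminescent organ: derived state 'yes' in Taxon 2 and Taxon 3 only — synapomorphy for {Taxon 2, Taxon 3}.
petiole constricted: derived state 'yes' in Taxon 2, Taxon 3, and Taxon 5 only — synapomorphy for {Taxon 2, Taxon 3, Taxon 5}.
setae branched (derived state 'yes') is shared by all ingroup taxa — unites the whole ingroup.
nectar spur (derived state 'yes') is shared by Taxon 1 and Taxon 8 — a synapomorphy uniting that clade.
wing venation reduced: derived state 'no' in Taxon 8 only — an autapomorphy, so it tells us nothing about relationships among taxa.
Most parsimonious ingroup topology: ((Taxon 5,(Taxon 2,Taxon 3)),(Taxon 8,Taxon 1)).
Changes per character on this tree: chelicerae fused: 1; bioluminescent organ: 1; petiole constricted: 1; setae branched: 1; nectar spur: 1; wing venation reduced: 1.
Total = 6.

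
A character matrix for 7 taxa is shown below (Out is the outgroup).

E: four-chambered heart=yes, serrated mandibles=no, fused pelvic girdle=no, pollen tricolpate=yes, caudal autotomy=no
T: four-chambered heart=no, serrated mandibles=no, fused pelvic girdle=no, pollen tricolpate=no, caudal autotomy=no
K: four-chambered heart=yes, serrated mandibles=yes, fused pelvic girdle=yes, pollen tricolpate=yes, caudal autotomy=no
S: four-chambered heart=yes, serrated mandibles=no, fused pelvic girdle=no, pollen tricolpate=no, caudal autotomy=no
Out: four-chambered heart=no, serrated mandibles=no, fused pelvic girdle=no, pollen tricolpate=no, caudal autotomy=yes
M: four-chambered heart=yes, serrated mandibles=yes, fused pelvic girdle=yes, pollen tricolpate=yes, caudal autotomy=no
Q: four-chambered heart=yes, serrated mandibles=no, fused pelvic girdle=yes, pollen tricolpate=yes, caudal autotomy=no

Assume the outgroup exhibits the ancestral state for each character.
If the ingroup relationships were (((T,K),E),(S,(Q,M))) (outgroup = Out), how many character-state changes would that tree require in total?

Map each character onto (((T,K),E),(S,(Q,M))) (rooted by Out) and count the minimum state changes it requires (Fitch parsimony):
four-chambered heart: 2; serrated mandibles: 2; fused pelvic girdle: 2; pollen tricolpate: 3; caudal autotomy: 1.
Total tree length = 10.

10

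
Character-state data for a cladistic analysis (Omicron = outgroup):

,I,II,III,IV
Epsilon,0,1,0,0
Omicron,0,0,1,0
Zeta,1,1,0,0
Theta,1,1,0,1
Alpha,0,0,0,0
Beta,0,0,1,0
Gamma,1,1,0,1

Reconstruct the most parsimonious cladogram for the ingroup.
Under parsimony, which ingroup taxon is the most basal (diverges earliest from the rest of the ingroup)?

Beta

Character polarity is set by the outgroup: the derived state is whichever differs from the outgroup's state, so for III the derived state is '0', and for the remaining characters it is '1'.
I (derived state '1') is shared by Gamma, Theta, and Zeta — a synapomorphy uniting that clade.
Only Epsilon, Gamma, Theta, and Zeta show the derived state '1' for II, supporting them as a clade.
III (derived state '0') is shared by Alpha, Epsilon, Gamma, Theta, and Zeta — a synapomorphy uniting that clade.
Only Gamma and Theta show the derived state '1' for IV, supporting them as a clade.
Most parsimonious ingroup topology: (((((Theta,Gamma),Zeta),Epsilon),Alpha),Beta).
Beta is sister to the clade containing all other ingroup taxa, so it is the earliest-diverging (most basal) ingroup lineage.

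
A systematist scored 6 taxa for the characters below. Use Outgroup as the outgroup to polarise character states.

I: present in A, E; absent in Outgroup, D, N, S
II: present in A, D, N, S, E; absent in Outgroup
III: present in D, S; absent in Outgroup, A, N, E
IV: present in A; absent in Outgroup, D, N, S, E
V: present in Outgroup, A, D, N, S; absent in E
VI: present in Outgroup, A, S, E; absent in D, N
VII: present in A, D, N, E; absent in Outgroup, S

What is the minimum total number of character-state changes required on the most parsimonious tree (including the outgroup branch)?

Character polarity is set by the outgroup: the derived state is whichever differs from the outgroup's state, so for V, VI the derived state is 'absent', and for the remaining characters it is 'present'.
I: derived state 'present' in A and E only — synapomorphy for {A, E}.
II (derived state 'present') is shared by all ingroup taxa — unites the whole ingroup.
III groups D and S, which is incompatible with the clades supported by the remaining characters; treating it as convergent (homoplasy) costs fewer steps than any alternative tree.
IV: derived state 'present' in A only — an autapomorphy, so it tells us nothing about relationships among taxa.
V (derived state 'absent') is unique to E (autapomorphy; uninformative for grouping).
Only D and N show the derived state 'absent' for VI, supporting them as a clade.
Only A, D, E, and N show the derived state 'present' for VII, supporting them as a clade.
Most parsimonious ingroup topology: (((A,E),(D,N)),S).
Changes per character on this tree: I: 1; II: 1; III: 2; IV: 1; V: 1; VI: 1; VII: 1.
Total = 8.

8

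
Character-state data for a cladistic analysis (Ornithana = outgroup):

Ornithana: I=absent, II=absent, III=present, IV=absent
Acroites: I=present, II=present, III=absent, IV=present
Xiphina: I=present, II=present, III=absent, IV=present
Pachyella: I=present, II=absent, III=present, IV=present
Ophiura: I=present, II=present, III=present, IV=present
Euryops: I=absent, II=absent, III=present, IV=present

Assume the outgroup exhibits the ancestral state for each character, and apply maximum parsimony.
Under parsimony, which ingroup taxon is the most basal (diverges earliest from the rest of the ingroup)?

Euryops

Character polarity is set by the outgroup: the derived state is whichever differs from the outgroup's state, so for III the derived state is 'absent', and for the remaining characters it is 'present'.
I: derived state 'present' in Acroites, Ophiura, Pachyella, and Xiphina only — synapomorphy for {Acroites, Ophiura, Pachyella, Xiphina}.
Only Acroites, Ophiura, and Xiphina show the derived state 'present' for II, supporting them as a clade.
III: derived state 'absent' in Acroites and Xiphina only — synapomorphy for {Acroites, Xiphina}.
IV (derived state 'present') is shared by all ingroup taxa — unites the whole ingroup.
Most parsimonious ingroup topology: ((((Acroites,Xiphina),Ophiura),Pachyella),Euryops).
Euryops is sister to the clade containing all other ingroup taxa, so it is the earliest-diverging (most basal) ingroup lineage.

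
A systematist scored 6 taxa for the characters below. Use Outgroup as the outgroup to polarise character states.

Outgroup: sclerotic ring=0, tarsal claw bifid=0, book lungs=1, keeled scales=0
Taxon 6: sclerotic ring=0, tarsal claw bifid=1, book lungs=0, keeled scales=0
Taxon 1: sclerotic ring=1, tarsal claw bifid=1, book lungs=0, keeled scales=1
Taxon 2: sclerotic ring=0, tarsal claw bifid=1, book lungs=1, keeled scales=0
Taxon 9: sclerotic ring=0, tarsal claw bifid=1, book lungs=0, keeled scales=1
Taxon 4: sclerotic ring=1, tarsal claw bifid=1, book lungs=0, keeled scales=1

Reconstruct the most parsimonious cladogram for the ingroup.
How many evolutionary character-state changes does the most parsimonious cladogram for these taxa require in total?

4

Character polarity is set by the outgroup: the derived state is whichever differs from the outgroup's state, so for book lungs the derived state is '0', and for the remaining characters it is '1'.
Only Taxon 1 and Taxon 4 show the derived state '1' for sclerotic ring, supporting them as a clade.
All ingroup taxa share the derived state '1' for tarsal claw bifid; it defines the ingroup but does not resolve relationships within it.
book lungs (derived state '0') is shared by Taxon 1, Taxon 4, Taxon 6, and Taxon 9 — a synapomorphy uniting that clade.
keeled scales: derived state '1' in Taxon 1, Taxon 4, and Taxon 9 only — synapomorphy for {Taxon 1, Taxon 4, Taxon 9}.
Most parsimonious ingroup topology: ((Taxon 6,((Taxon 1,Taxon 4),Taxon 9)),Taxon 2).
Changes per character on this tree: sclerotic ring: 1; tarsal claw bifid: 1; book lungs: 1; keeled scales: 1.
Total = 4.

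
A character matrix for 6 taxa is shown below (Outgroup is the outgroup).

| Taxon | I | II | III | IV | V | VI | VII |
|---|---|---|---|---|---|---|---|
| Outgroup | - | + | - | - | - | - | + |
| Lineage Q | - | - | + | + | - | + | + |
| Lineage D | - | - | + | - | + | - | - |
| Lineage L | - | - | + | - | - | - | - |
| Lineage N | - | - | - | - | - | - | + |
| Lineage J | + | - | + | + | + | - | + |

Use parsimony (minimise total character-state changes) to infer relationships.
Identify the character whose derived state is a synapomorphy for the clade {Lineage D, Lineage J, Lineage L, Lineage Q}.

Character polarity is set by the outgroup: the derived state is whichever differs from the outgroup's state, so for II, VII the derived state is '-', and for the remaining characters it is '+'.
I: derived state '+' in Lineage J only — an autapomorphy, so it tells us nothing about relationships among taxa.
II (derived state '-') is shared by all ingroup taxa — unites the whole ingroup.
III: derived state '+' in Lineage D, Lineage J, Lineage L, and Lineage Q only — synapomorphy for {Lineage D, Lineage J, Lineage L, Lineage Q}.
Only Lineage J and Lineage Q show the derived state '+' for IV, supporting them as a clade.
V groups Lineage D and Lineage J, which is incompatible with the clades supported by the remaining characters; treating it as convergent (homoplasy) costs fewer steps than any alternative tree.
VI (derived state '+') is unique to Lineage Q (autapomorphy; uninformative for grouping).
VII: derived state '-' in Lineage D and Lineage L only — synapomorphy for {Lineage D, Lineage L}.
Most parsimonious ingroup topology: (((Lineage Q,Lineage J),(Lineage D,Lineage L)),Lineage N).
The clade {Lineage D, Lineage J, Lineage L, Lineage Q} is supported by III: its derived state '+' occurs in exactly those taxa and in no other taxon (including the outgroup).

III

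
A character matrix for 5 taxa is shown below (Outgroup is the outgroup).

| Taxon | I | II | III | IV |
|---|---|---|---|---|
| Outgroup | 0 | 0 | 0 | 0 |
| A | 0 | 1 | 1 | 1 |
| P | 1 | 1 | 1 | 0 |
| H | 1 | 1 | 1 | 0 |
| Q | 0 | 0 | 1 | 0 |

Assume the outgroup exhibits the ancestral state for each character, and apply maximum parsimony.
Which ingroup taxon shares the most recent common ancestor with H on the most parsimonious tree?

P

The outgroup has state '0' for every character, so '1' is the derived state throughout.
I (derived state '1') is shared by H and P — a synapomorphy uniting that clade.
Only A, H, and P show the derived state '1' for II, supporting them as a clade.
All ingroup taxa share the derived state '1' for III; it defines the ingroup but does not resolve relationships within it.
IV: derived state '1' in A only — an autapomorphy, so it tells us nothing about relationships among taxa.
Most parsimonious ingroup topology: ((A,(P,H)),Q).
H and P form a cherry on this tree, so they are sister taxa.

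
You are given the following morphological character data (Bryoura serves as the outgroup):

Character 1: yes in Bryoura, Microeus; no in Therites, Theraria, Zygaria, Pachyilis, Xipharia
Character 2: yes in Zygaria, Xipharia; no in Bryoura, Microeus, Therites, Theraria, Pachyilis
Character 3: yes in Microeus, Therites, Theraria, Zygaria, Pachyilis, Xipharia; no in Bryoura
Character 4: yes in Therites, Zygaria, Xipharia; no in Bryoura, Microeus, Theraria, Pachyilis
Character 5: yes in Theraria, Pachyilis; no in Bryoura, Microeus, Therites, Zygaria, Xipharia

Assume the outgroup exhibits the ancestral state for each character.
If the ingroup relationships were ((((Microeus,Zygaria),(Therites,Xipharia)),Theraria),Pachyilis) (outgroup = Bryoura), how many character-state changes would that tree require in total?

Map each character onto ((((Microeus,Zygaria),(Therites,Xipharia)),Theraria),Pachyilis) (rooted by Bryoura) and count the minimum state changes it requires (Fitch parsimony):
Character 1: 2; Character 2: 2; Character 3: 1; Character 4: 2; Character 5: 2.
Total tree length = 9.

9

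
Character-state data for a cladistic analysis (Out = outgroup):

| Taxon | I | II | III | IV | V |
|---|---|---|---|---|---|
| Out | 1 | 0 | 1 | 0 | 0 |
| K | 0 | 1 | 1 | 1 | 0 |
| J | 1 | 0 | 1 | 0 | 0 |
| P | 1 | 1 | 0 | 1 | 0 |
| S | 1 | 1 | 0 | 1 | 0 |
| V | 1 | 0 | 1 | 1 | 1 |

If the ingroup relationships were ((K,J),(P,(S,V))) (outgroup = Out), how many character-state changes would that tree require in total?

Map each character onto ((K,J),(P,(S,V))) (rooted by Out) and count the minimum state changes it requires (Fitch parsimony):
I: 1; II: 3; III: 2; IV: 2; V: 1.
Total tree length = 9.

9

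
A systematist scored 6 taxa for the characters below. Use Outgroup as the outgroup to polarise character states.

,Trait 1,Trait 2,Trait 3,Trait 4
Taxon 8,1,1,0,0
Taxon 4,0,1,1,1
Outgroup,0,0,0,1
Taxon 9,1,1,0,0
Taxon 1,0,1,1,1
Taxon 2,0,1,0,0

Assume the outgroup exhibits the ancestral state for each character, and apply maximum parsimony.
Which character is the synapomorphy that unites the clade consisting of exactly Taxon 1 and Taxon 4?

Trait 3

Character polarity is set by the outgroup: the derived state is whichever differs from the outgroup's state, so for Trait 4 the derived state is '0', and for the remaining characters it is '1'.
Trait 1 (derived state '1') is shared by Taxon 8 and Taxon 9 — a synapomorphy uniting that clade.
All ingroup taxa share the derived state '1' for Trait 2; it defines the ingroup but does not resolve relationships within it.
Trait 3 (derived state '1') is shared by Taxon 1 and Taxon 4 — a synapomorphy uniting that clade.
Only Taxon 2, Taxon 8, and Taxon 9 show the derived state '0' for Trait 4, supporting them as a clade.
Most parsimonious ingroup topology: (((Taxon 9,Taxon 8),Taxon 2),(Taxon 4,Taxon 1)).
The clade {Taxon 1, Taxon 4} is supported by Trait 3: its derived state '1' occurs in exactly those taxa and in no other taxon (including the outgroup).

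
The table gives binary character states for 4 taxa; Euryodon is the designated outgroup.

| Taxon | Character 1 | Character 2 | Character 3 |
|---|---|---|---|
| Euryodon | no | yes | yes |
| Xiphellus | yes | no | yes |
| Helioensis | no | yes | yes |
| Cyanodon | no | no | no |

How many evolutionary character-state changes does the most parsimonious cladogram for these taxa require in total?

3

Character polarity is set by the outgroup: the derived state is whichever differs from the outgroup's state, so for Character 2, Character 3 the derived state is 'no', and for the remaining characters it is 'yes'.
Character 1 (derived state 'yes') is unique to Xiphellus (autapomorphy; uninformative for grouping).
Character 2 (derived state 'no') is shared by Cyanodon and Xiphellus — a synapomorphy uniting that clade.
Character 3: derived state 'no' in Cyanodon only — an autapomorphy, so it tells us nothing about relationships among taxa.
Most parsimonious ingroup topology: ((Xiphellus,Cyanodon),Helioensis).
Changes per character on this tree: Character 1: 1; Character 2: 1; Character 3: 1.
Total = 3.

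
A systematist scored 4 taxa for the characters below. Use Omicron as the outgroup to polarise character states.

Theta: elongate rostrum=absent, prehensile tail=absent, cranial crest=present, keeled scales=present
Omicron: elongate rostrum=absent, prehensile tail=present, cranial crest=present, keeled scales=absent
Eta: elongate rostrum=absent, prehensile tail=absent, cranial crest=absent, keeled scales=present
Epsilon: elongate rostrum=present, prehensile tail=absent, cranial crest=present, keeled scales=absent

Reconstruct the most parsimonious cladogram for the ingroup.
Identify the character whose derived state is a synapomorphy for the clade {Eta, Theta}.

keeled scales

Character polarity is set by the outgroup: the derived state is whichever differs from the outgroup's state, so for prehensile tail, cranial crest the derived state is 'absent', and for the remaining characters it is 'present'.
elongate rostrum: derived state 'present' in Epsilon only — an autapomorphy, so it tells us nothing about relationships among taxa.
All ingroup taxa share the derived state 'absent' for prehensile tail; it defines the ingroup but does not resolve relationships within it.
cranial crest (derived state 'absent') is unique to Eta (autapomorphy; uninformative for grouping).
keeled scales: derived state 'present' in Eta and Theta only — synapomorphy for {Eta, Theta}.
Most parsimonious ingroup topology: ((Theta,Eta),Epsilon).
The clade {Eta, Theta} is supported by keeled scales: its derived state 'present' occurs in exactly those taxa and in no other taxon (including the outgroup).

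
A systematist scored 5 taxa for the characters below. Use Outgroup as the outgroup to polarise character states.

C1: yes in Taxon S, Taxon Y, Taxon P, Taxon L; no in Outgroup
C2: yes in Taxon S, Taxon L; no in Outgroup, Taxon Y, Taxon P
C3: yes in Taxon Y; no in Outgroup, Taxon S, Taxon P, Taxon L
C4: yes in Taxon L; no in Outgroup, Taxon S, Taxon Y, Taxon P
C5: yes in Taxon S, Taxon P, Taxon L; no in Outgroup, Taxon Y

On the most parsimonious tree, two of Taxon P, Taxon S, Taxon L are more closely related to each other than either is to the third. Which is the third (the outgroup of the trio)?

Taxon P

The outgroup has state 'no' for every character, so 'yes' is the derived state throughout.
C1 (derived state 'yes') is shared by all ingroup taxa — unites the whole ingroup.
Only Taxon L and Taxon S show the derived state 'yes' for C2, supporting them as a clade.
C3 (derived state 'yes') is unique to Taxon Y (autapomorphy; uninformative for grouping).
C4 (derived state 'yes') is unique to Taxon L (autapomorphy; uninformative for grouping).
C5 (derived state 'yes') is shared by Taxon L, Taxon P, and Taxon S — a synapomorphy uniting that clade.
Most parsimonious ingroup topology: (((Taxon S,Taxon L),Taxon P),Taxon Y).
Taxon S and Taxon L share a more recent common ancestor with each other than either does with Taxon P, so Taxon P is the least closely related of the three.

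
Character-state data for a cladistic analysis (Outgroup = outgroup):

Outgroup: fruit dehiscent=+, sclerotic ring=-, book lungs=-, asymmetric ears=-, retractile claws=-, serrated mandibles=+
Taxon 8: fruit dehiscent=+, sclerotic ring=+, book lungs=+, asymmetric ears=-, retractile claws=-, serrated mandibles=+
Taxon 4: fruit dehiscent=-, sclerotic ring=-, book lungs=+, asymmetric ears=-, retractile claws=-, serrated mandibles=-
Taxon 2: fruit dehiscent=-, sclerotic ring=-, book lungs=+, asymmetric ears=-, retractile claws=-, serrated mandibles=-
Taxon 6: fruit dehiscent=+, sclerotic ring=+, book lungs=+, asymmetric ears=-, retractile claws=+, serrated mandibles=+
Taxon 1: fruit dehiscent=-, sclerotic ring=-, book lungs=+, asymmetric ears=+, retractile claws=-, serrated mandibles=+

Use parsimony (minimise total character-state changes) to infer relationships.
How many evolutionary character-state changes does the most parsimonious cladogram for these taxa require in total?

6

Character polarity is set by the outgroup: the derived state is whichever differs from the outgroup's state, so for fruit dehiscent, serrated mandibles the derived state is '-', and for the remaining characters it is '+'.
fruit dehiscent (derived state '-') is shared by Taxon 1, Taxon 2, and Taxon 4 — a synapomorphy uniting that clade.
sclerotic ring: derived state '+' in Taxon 6 and Taxon 8 only — synapomorphy for {Taxon 6, Taxon 8}.
All ingroup taxa share the derived state '+' for book lungs; it defines the ingroup but does not resolve relationships within it.
asymmetric ears (derived state '+') is unique to Taxon 1 (autapomorphy; uninformative for grouping).
retractile claws (derived state '+') is unique to Taxon 6 (autapomorphy; uninformative for grouping).
serrated mandibles (derived state '-') is shared by Taxon 2 and Taxon 4 — a synapomorphy uniting that clade.
Most parsimonious ingroup topology: ((Taxon 8,Taxon 6),((Taxon 4,Taxon 2),Taxon 1)).
Changes per character on this tree: fruit dehiscent: 1; sclerotic ring: 1; book lungs: 1; asymmetric ears: 1; retractile claws: 1; serrated mandibles: 1.
Total = 6.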